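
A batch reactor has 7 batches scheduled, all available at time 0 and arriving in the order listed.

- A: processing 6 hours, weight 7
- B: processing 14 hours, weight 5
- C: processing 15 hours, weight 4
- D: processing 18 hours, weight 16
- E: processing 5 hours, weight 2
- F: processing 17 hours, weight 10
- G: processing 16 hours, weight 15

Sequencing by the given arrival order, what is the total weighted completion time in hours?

3361

FIFO (arrival order): A B C D E F G.
A: finishes 6, weight 7, w·C = 42
B: finishes 20, weight 5, w·C = 100
C: finishes 35, weight 4, w·C = 140
D: finishes 53, weight 16, w·C = 848
E: finishes 58, weight 2, w·C = 116
F: finishes 75, weight 10, w·C = 750
G: finishes 91, weight 15, w·C = 1365
Sum = 42+100+140+848+116+750+1365 = 3361.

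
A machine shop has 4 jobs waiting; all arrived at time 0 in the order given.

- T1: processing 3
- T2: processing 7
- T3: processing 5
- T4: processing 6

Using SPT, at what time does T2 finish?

21

SPT (increasing processing time): T1 T3 T4 T2.
T1: 0→3
T3: 3→8
T4: 8→14
T2: 14→21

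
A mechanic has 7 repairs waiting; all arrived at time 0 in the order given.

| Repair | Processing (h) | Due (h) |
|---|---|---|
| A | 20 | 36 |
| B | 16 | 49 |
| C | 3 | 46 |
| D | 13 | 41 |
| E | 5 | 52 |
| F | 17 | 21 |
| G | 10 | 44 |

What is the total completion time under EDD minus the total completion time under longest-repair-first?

-27

EDD (increasing due date): F A D G C B E.
F: 0→17
A: 17→37
D: 37→50
G: 50→60
C: 60→63
B: 63→79
E: 79→84
Sum = 17+37+50+60+63+79+84 = 390.
LPT (decreasing processing time): A F B D G E C.
A: 0→20
F: 20→37
B: 37→53
D: 53→66
G: 66→76
E: 76→81
C: 81→84
Sum = 20+37+53+66+76+81+84 = 417.
Difference = 390 − 417 = -27.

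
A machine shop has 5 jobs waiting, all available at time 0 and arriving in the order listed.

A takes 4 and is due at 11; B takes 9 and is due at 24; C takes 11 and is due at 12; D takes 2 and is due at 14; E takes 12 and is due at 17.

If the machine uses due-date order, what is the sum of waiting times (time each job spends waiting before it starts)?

65

EDD (increasing due date): A C D E B.
A: waits 0, runs 0→4
C: waits 4, runs 4→15
D: waits 15, runs 15→17
E: waits 17, runs 17→29
B: waits 29, runs 29→38
Sum = 0+4+15+17+29 = 65.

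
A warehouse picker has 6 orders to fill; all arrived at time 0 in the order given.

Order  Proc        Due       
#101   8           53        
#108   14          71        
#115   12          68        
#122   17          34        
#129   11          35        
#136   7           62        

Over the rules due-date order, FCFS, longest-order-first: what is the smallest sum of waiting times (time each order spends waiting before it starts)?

EDD (increasing due date): #122 #129 #101 #136 #115 #108.
#122: waits 0, runs 0→17
#129: waits 17, runs 17→28
#101: waits 28, runs 28→36
#136: waits 36, runs 36→43
#115: waits 43, runs 43→55
#108: waits 55, runs 55→69
Sum = 0+17+28+36+43+55 = 179.
FIFO (arrival order): #101 #108 #115 #122 #129 #136.
#101: waits 0, runs 0→8
#108: waits 8, runs 8→22
#115: waits 22, runs 22→34
#122: waits 34, runs 34→51
#129: waits 51, runs 51→62
#136: waits 62, runs 62→69
Sum = 0+8+22+34+51+62 = 177.
LPT (decreasing processing time): #122 #108 #115 #129 #101 #136.
#122: waits 0, runs 0→17
#108: waits 17, runs 17→31
#115: waits 31, runs 31→43
#129: waits 43, runs 43→54
#101: waits 54, runs 54→62
#136: waits 62, runs 62→69
Sum = 0+17+31+43+54+62 = 207.
EDD 179, FIFO 177, LPT 207 → minimum 177.

177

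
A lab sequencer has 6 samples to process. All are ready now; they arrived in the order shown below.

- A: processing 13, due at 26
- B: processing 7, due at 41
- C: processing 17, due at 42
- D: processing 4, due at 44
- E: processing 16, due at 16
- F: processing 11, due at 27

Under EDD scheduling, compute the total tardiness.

68

EDD (increasing due date): E A F B C D.
E: 0→16, due 16, tardiness 0
A: 16→29, due 26, tardiness 3
F: 29→40, due 27, tardiness 13
B: 40→47, due 41, tardiness 6
C: 47→64, due 42, tardiness 22
D: 64→68, due 44, tardiness 24
Sum = 0+3+13+6+22+24 = 68.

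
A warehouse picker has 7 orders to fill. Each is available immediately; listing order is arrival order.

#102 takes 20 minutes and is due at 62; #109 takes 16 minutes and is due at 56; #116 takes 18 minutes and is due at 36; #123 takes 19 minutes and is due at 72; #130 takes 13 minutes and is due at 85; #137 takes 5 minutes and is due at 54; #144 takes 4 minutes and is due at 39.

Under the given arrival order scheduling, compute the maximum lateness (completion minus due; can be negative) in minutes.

56

FIFO (arrival order): #102 #109 #116 #123 #130 #137 #144.
#102: 0→20, due 62, lateness -42
#109: 20→36, due 56, lateness -20
#116: 36→54, due 36, lateness 18
#123: 54→73, due 72, lateness 1
#130: 73→86, due 85, lateness 1
#137: 86→91, due 54, lateness 37
#144: 91→95, due 39, lateness 56
Maximum = 56.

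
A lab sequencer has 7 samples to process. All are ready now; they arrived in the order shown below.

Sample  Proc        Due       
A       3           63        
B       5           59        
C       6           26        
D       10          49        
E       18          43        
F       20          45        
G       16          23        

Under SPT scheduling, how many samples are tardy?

SPT (increasing processing time): A B C D G E F.
A: 0→3, due 63, tardiness 0
B: 3→8, due 59, tardiness 0
C: 8→14, due 26, tardiness 0
D: 14→24, due 49, tardiness 0
G: 24→40, due 23, tardiness 17
E: 40→58, due 43, tardiness 15
F: 58→78, due 45, tardiness 33
Late samples: 3.

3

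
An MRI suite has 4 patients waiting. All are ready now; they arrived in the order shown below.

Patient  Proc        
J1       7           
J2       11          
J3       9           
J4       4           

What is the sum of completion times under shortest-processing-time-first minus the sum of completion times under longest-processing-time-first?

SPT (increasing processing time): J4 J1 J3 J2.
J4: 0→4
J1: 4→11
J3: 11→20
J2: 20→31
Sum = 4+11+20+31 = 66.
LPT (decreasing processing time): J2 J3 J1 J4.
J2: 0→11
J3: 11→20
J1: 20→27
J4: 27→31
Sum = 11+20+27+31 = 89.
Difference = 66 − 89 = -23.

-23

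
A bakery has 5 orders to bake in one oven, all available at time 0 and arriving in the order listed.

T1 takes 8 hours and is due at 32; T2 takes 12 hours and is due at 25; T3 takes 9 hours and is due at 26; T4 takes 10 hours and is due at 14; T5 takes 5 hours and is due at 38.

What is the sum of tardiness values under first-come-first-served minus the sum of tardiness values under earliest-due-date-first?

FIFO (arrival order): T1 T2 T3 T4 T5.
T1: 0→8, due 32, tardiness 0
T2: 8→20, due 25, tardiness 0
T3: 20→29, due 26, tardiness 3
T4: 29→39, due 14, tardiness 25
T5: 39→44, due 38, tardiness 6
Sum = 0+0+3+25+6 = 34.
EDD (increasing due date): T4 T2 T3 T1 T5.
T4: 0→10, due 14, tardiness 0
T2: 10→22, due 25, tardiness 0
T3: 22→31, due 26, tardiness 5
T1: 31→39, due 32, tardiness 7
T5: 39→44, due 38, tardiness 6
Sum = 0+0+5+7+6 = 18.
Difference = 34 − 18 = 16.

16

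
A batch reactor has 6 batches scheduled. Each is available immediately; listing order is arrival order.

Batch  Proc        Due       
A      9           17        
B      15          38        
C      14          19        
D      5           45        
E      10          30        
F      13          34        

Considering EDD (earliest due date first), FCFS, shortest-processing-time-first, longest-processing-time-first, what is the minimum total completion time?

EDD (increasing due date): A C E F B D.
A: 0→9
C: 9→23
E: 23→33
F: 33→46
B: 46→61
D: 61→66
Sum = 9+23+33+46+61+66 = 238.
FIFO (arrival order): A B C D E F.
A: 0→9
B: 9→24
C: 24→38
D: 38→43
E: 43→53
F: 53→66
Sum = 9+24+38+43+53+66 = 233.
SPT (increasing processing time): D A E F C B.
D: 0→5
A: 5→14
E: 14→24
F: 24→37
C: 37→51
B: 51→66
Sum = 5+14+24+37+51+66 = 197.
LPT (decreasing processing time): B C F E A D.
B: 0→15
C: 15→29
F: 29→42
E: 42→52
A: 52→61
D: 61→66
Sum = 15+29+42+52+61+66 = 265.
EDD 238, FIFO 233, SPT 197, LPT 265 → minimum 197.

197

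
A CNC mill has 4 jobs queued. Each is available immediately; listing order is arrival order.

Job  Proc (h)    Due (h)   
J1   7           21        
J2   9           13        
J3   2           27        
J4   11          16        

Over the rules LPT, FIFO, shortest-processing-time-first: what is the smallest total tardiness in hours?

15

LPT (decreasing processing time): J4 J2 J1 J3.
J4: 0→11, due 16, tardiness 0
J2: 11→20, due 13, tardiness 7
J1: 20→27, due 21, tardiness 6
J3: 27→29, due 27, tardiness 2
Sum = 0+7+6+2 = 15.
FIFO (arrival order): J1 J2 J3 J4.
J1: 0→7, due 21, tardiness 0
J2: 7→16, due 13, tardiness 3
J3: 16→18, due 27, tardiness 0
J4: 18→29, due 16, tardiness 13
Sum = 0+3+0+13 = 16.
SPT (increasing processing time): J3 J1 J2 J4.
J3: 0→2, due 27, tardiness 0
J1: 2→9, due 21, tardiness 0
J2: 9→18, due 13, tardiness 5
J4: 18→29, due 16, tardiness 13
Sum = 0+0+5+13 = 18.
LPT 15, FIFO 16, SPT 18 → minimum 15.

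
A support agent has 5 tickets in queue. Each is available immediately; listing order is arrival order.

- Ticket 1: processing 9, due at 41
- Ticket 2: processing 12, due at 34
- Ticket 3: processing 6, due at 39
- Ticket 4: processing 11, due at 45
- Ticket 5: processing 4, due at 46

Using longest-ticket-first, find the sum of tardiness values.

0

LPT (decreasing processing time): Ticket 2 Ticket 4 Ticket 1 Ticket 3 Ticket 5.
Ticket 2: 0→12, due 34, tardiness 0
Ticket 4: 12→23, due 45, tardiness 0
Ticket 1: 23→32, due 41, tardiness 0
Ticket 3: 32→38, due 39, tardiness 0
Ticket 5: 38→42, due 46, tardiness 0
Sum = 0+0+0+0+0 = 0.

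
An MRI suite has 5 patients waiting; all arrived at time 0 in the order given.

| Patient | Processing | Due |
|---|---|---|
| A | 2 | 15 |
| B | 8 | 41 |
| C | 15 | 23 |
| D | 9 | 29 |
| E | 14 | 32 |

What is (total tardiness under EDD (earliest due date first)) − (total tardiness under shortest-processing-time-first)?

EDD (increasing due date): A C D E B.
A: 0→2, due 15, tardiness 0
C: 2→17, due 23, tardiness 0
D: 17→26, due 29, tardiness 0
E: 26→40, due 32, tardiness 8
B: 40→48, due 41, tardiness 7
Sum = 0+0+0+8+7 = 15.
SPT (increasing processing time): A B D E C.
A: 0→2, due 15, tardiness 0
B: 2→10, due 41, tardiness 0
D: 10→19, due 29, tardiness 0
E: 19→33, due 32, tardiness 1
C: 33→48, due 23, tardiness 25
Sum = 0+0+0+1+25 = 26.
Difference = 15 − 26 = -11.

-11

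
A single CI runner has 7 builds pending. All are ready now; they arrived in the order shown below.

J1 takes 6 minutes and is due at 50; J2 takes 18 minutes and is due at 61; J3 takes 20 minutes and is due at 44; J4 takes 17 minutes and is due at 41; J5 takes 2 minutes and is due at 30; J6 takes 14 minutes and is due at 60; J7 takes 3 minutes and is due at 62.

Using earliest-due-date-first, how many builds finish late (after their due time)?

2

EDD (increasing due date): J5 J4 J3 J1 J6 J2 J7.
J5: 0→2, due 30, tardiness 0
J4: 2→19, due 41, tardiness 0
J3: 19→39, due 44, tardiness 0
J1: 39→45, due 50, tardiness 0
J6: 45→59, due 60, tardiness 0
J2: 59→77, due 61, tardiness 16
J7: 77→80, due 62, tardiness 18
Late builds: 2.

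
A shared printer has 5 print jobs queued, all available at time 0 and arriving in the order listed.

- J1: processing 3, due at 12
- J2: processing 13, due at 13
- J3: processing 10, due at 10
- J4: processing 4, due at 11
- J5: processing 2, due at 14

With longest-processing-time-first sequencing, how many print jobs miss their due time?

4

LPT (decreasing processing time): J2 J3 J4 J1 J5.
J2: 0→13, due 13, tardiness 0
J3: 13→23, due 10, tardiness 13
J4: 23→27, due 11, tardiness 16
J1: 27→30, due 12, tardiness 18
J5: 30→32, due 14, tardiness 18
Late print jobs: 4.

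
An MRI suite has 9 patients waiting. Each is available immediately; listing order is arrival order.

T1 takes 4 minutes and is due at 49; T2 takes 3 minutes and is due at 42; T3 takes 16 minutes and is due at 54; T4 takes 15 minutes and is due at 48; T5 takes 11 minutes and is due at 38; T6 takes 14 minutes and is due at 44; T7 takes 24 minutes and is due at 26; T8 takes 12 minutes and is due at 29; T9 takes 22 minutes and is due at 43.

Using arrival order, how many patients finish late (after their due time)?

5

FIFO (arrival order): T1 T2 T3 T4 T5 T6 T7 T8 T9.
T1: 0→4, due 49, tardiness 0
T2: 4→7, due 42, tardiness 0
T3: 7→23, due 54, tardiness 0
T4: 23→38, due 48, tardiness 0
T5: 38→49, due 38, tardiness 11
T6: 49→63, due 44, tardiness 19
T7: 63→87, due 26, tardiness 61
T8: 87→99, due 29, tardiness 70
T9: 99→121, due 43, tardiness 78
Late patients: 5.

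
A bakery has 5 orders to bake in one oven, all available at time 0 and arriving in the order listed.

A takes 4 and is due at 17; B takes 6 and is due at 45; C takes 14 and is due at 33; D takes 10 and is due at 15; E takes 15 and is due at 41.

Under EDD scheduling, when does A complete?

14

EDD (increasing due date): D A C E B.
D: 0→10
A: 10→14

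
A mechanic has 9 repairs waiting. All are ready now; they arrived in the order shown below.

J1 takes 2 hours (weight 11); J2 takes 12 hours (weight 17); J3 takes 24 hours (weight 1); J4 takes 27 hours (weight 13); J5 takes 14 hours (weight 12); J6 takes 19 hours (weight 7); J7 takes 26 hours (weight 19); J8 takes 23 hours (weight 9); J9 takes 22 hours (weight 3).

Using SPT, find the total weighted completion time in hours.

6971

SPT (increasing processing time): J1 J2 J5 J6 J9 J8 J3 J7 J4.
J1: finishes 2, weight 11, w·C = 22
J2: finishes 14, weight 17, w·C = 238
J5: finishes 28, weight 12, w·C = 336
J6: finishes 47, weight 7, w·C = 329
J9: finishes 69, weight 3, w·C = 207
J8: finishes 92, weight 9, w·C = 828
J3: finishes 116, weight 1, w·C = 116
J7: finishes 142, weight 19, w·C = 2698
J4: finishes 169, weight 13, w·C = 2197
Sum = 22+238+336+329+207+828+116+2698+2197 = 6971.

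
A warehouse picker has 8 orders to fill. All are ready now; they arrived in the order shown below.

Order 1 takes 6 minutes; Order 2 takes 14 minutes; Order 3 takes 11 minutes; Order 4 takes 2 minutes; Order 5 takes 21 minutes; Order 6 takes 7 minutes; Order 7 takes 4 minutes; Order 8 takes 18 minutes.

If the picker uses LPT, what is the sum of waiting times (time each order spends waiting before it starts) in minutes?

LPT (decreasing processing time): Order 5 Order 8 Order 2 Order 3 Order 6 Order 1 Order 7 Order 4.
Order 5: waits 0, runs 0→21
Order 8: waits 21, runs 21→39
Order 2: waits 39, runs 39→53
Order 3: waits 53, runs 53→64
Order 6: waits 64, runs 64→71
Order 1: waits 71, runs 71→77
Order 7: waits 77, runs 77→81
Order 4: waits 81, runs 81→83
Sum = 0+21+39+53+64+71+77+81 = 406.

406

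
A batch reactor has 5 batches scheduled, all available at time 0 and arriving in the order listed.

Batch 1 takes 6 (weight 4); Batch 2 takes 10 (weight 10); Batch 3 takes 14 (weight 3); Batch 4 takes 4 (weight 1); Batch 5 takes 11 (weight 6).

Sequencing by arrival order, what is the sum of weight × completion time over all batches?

578

FIFO (arrival order): Batch 1 Batch 2 Batch 3 Batch 4 Batch 5.
Batch 1: finishes 6, weight 4, w·C = 24
Batch 2: finishes 16, weight 10, w·C = 160
Batch 3: finishes 30, weight 3, w·C = 90
Batch 4: finishes 34, weight 1, w·C = 34
Batch 5: finishes 45, weight 6, w·C = 270
Sum = 24+160+90+34+270 = 578.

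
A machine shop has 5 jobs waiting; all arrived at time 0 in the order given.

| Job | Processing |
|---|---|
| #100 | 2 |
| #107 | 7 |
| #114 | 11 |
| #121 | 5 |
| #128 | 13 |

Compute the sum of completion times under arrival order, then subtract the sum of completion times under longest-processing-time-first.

-48

FIFO (arrival order): #100 #107 #114 #121 #128.
#100: 0→2
#107: 2→9
#114: 9→20
#121: 20→25
#128: 25→38
Sum = 2+9+20+25+38 = 94.
LPT (decreasing processing time): #128 #114 #107 #121 #100.
#128: 0→13
#114: 13→24
#107: 24→31
#121: 31→36
#100: 36→38
Sum = 13+24+31+36+38 = 142.
Difference = 94 − 142 = -48.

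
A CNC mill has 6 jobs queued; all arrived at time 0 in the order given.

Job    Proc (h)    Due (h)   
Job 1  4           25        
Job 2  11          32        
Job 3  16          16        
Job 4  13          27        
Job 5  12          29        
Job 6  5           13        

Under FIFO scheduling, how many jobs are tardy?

4

FIFO (arrival order): Job 1 Job 2 Job 3 Job 4 Job 5 Job 6.
Job 1: 0→4, due 25, tardiness 0
Job 2: 4→15, due 32, tardiness 0
Job 3: 15→31, due 16, tardiness 15
Job 4: 31→44, due 27, tardiness 17
Job 5: 44→56, due 29, tardiness 27
Job 6: 56→61, due 13, tardiness 48
Late jobs: 4.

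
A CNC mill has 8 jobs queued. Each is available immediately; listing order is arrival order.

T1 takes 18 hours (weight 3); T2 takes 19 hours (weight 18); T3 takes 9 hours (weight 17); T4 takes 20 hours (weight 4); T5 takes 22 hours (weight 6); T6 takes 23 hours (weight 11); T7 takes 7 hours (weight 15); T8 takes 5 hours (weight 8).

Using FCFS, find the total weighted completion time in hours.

6269

FIFO (arrival order): T1 T2 T3 T4 T5 T6 T7 T8.
T1: finishes 18, weight 3, w·C = 54
T2: finishes 37, weight 18, w·C = 666
T3: finishes 46, weight 17, w·C = 782
T4: finishes 66, weight 4, w·C = 264
T5: finishes 88, weight 6, w·C = 528
T6: finishes 111, weight 11, w·C = 1221
T7: finishes 118, weight 15, w·C = 1770
T8: finishes 123, weight 8, w·C = 984
Sum = 54+666+782+264+528+1221+1770+984 = 6269.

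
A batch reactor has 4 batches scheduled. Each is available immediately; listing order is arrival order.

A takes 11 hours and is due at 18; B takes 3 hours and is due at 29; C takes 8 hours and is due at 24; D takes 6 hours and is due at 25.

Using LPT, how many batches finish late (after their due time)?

LPT (decreasing processing time): A C D B.
A: 0→11, due 18, tardiness 0
C: 11→19, due 24, tardiness 0
D: 19→25, due 25, tardiness 0
B: 25→28, due 29, tardiness 0
Late batches: 0.

0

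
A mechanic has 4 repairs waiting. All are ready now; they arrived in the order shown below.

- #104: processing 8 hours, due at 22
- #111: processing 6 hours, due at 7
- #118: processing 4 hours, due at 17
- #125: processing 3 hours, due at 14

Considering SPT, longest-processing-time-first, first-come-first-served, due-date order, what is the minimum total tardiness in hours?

0

SPT (increasing processing time): #125 #118 #111 #104.
#125: 0→3, due 14, tardiness 0
#118: 3→7, due 17, tardiness 0
#111: 7→13, due 7, tardiness 6
#104: 13→21, due 22, tardiness 0
Sum = 0+0+6+0 = 6.
LPT (decreasing processing time): #104 #111 #118 #125.
#104: 0→8, due 22, tardiness 0
#111: 8→14, due 7, tardiness 7
#118: 14→18, due 17, tardiness 1
#125: 18→21, due 14, tardiness 7
Sum = 0+7+1+7 = 15.
FIFO (arrival order): #104 #111 #118 #125.
#104: 0→8, due 22, tardiness 0
#111: 8→14, due 7, tardiness 7
#118: 14→18, due 17, tardiness 1
#125: 18→21, due 14, tardiness 7
Sum = 0+7+1+7 = 15.
EDD (increasing due date): #111 #125 #118 #104.
#111: 0→6, due 7, tardiness 0
#125: 6→9, due 14, tardiness 0
#118: 9→13, due 17, tardiness 0
#104: 13→21, due 22, tardiness 0
Sum = 0+0+0+0 = 0.
SPT 6, LPT 15, FIFO 15, EDD 0 → minimum 0.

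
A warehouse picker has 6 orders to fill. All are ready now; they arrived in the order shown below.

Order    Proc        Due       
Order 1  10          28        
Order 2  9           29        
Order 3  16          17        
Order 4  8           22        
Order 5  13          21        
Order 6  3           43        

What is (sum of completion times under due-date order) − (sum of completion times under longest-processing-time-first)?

-3

EDD (increasing due date): Order 3 Order 5 Order 4 Order 1 Order 2 Order 6.
Order 3: 0→16
Order 5: 16→29
Order 4: 29→37
Order 1: 37→47
Order 2: 47→56
Order 6: 56→59
Sum = 16+29+37+47+56+59 = 244.
LPT (decreasing processing time): Order 3 Order 5 Order 1 Order 2 Order 4 Order 6.
Order 3: 0→16
Order 5: 16→29
Order 1: 29→39
Order 2: 39→48
Order 4: 48→56
Order 6: 56→59
Sum = 16+29+39+48+56+59 = 247.
Difference = 244 − 247 = -3.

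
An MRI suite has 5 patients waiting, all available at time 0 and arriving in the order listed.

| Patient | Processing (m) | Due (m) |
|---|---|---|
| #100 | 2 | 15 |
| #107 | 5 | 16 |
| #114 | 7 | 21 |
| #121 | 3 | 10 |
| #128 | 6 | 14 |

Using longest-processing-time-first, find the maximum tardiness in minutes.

LPT (decreasing processing time): #114 #128 #107 #121 #100.
#114: 0→7, due 21, tardiness 0
#128: 7→13, due 14, tardiness 0
#107: 13→18, due 16, tardiness 2
#121: 18→21, due 10, tardiness 11
#100: 21→23, due 15, tardiness 8
Maximum = 11.

11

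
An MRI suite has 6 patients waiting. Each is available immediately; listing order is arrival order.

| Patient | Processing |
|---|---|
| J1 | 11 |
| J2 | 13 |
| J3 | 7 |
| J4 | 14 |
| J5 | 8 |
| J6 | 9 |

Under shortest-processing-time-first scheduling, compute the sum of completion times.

SPT (increasing processing time): J3 J5 J6 J1 J2 J4.
J3: 0→7
J5: 7→15
J6: 15→24
J1: 24→35
J2: 35→48
J4: 48→62
Sum = 7+15+24+35+48+62 = 191.

191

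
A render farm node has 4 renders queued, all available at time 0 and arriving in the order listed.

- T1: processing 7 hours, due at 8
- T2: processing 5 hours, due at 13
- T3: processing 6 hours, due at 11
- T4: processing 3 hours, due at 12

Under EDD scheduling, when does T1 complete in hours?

EDD (increasing due date): T1 T3 T4 T2.
T1: 0→7

7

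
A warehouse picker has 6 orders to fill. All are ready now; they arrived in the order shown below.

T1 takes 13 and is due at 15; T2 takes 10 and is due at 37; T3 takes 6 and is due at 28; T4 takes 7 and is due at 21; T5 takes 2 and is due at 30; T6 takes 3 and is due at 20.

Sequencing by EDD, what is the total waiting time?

112

EDD (increasing due date): T1 T6 T4 T3 T5 T2.
T1: waits 0, runs 0→13
T6: waits 13, runs 13→16
T4: waits 16, runs 16→23
T3: waits 23, runs 23→29
T5: waits 29, runs 29→31
T2: waits 31, runs 31→41
Sum = 0+13+16+23+29+31 = 112.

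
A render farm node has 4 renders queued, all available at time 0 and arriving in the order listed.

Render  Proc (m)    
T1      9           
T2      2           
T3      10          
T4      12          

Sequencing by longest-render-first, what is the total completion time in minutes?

LPT (decreasing processing time): T4 T3 T1 T2.
T4: 0→12
T3: 12→22
T1: 22→31
T2: 31→33
Sum = 12+22+31+33 = 98.

98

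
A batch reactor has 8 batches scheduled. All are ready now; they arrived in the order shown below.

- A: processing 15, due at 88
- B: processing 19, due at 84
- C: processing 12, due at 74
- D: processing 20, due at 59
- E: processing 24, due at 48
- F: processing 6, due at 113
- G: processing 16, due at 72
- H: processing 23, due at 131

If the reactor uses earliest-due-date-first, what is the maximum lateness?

EDD (increasing due date): E D G C B A F H.
E: 0→24, due 48, lateness -24
D: 24→44, due 59, lateness -15
G: 44→60, due 72, lateness -12
C: 60→72, due 74, lateness -2
B: 72→91, due 84, lateness 7
A: 91→106, due 88, lateness 18
F: 106→112, due 113, lateness -1
H: 112→135, due 131, lateness 4
Maximum = 18.

18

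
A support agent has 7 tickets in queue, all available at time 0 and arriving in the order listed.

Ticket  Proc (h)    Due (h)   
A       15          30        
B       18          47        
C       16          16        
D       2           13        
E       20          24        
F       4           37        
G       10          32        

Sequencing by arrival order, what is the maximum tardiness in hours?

53

FIFO (arrival order): A B C D E F G.
A: 0→15, due 30, tardiness 0
B: 15→33, due 47, tardiness 0
C: 33→49, due 16, tardiness 33
D: 49→51, due 13, tardiness 38
E: 51→71, due 24, tardiness 47
F: 71→75, due 37, tardiness 38
G: 75→85, due 32, tardiness 53
Maximum = 53.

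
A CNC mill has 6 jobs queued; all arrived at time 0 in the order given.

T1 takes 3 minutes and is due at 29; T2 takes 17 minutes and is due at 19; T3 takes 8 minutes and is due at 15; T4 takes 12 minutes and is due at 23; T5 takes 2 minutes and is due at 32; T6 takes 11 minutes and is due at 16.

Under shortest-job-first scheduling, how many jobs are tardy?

SPT (increasing processing time): T5 T1 T3 T6 T4 T2.
T5: 0→2, due 32, tardiness 0
T1: 2→5, due 29, tardiness 0
T3: 5→13, due 15, tardiness 0
T6: 13→24, due 16, tardiness 8
T4: 24→36, due 23, tardiness 13
T2: 36→53, due 19, tardiness 34
Late jobs: 3.

3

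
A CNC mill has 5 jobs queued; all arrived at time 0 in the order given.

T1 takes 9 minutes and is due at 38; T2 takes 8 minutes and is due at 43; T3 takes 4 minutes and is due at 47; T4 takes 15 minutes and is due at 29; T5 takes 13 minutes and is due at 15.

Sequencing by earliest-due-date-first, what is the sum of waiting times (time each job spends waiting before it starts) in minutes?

123

EDD (increasing due date): T5 T4 T1 T2 T3.
T5: waits 0, runs 0→13
T4: waits 13, runs 13→28
T1: waits 28, runs 28→37
T2: waits 37, runs 37→45
T3: waits 45, runs 45→49
Sum = 0+13+28+37+45 = 123.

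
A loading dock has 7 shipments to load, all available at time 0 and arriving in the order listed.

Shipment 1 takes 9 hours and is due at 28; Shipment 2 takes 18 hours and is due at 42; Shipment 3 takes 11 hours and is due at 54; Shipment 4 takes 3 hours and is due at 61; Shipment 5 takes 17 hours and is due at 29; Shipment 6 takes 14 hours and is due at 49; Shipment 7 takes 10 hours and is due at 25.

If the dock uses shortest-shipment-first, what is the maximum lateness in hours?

SPT (increasing processing time): Shipment 4 Shipment 1 Shipment 7 Shipment 3 Shipment 6 Shipment 5 Shipment 2.
Shipment 4: 0→3, due 61, lateness -58
Shipment 1: 3→12, due 28, lateness -16
Shipment 7: 12→22, due 25, lateness -3
Shipment 3: 22→33, due 54, lateness -21
Shipment 6: 33→47, due 49, lateness -2
Shipment 5: 47→64, due 29, lateness 35
Shipment 2: 64→82, due 42, lateness 40
Maximum = 40.

40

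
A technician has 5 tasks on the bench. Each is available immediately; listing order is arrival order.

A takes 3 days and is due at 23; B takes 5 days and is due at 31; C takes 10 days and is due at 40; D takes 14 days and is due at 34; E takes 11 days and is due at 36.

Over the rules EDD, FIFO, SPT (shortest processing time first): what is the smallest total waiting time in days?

58

EDD (increasing due date): A B D E C.
A: waits 0, runs 0→3
B: waits 3, runs 3→8
D: waits 8, runs 8→22
E: waits 22, runs 22→33
C: waits 33, runs 33→43
Sum = 0+3+8+22+33 = 66.
FIFO (arrival order): A B C D E.
A: waits 0, runs 0→3
B: waits 3, runs 3→8
C: waits 8, runs 8→18
D: waits 18, runs 18→32
E: waits 32, runs 32→43
Sum = 0+3+8+18+32 = 61.
SPT (increasing processing time): A B C E D.
A: waits 0, runs 0→3
B: waits 3, runs 3→8
C: waits 8, runs 8→18
E: waits 18, runs 18→29
D: waits 29, runs 29→43
Sum = 0+3+8+18+29 = 58.
EDD 66, FIFO 61, SPT 58 → minimum 58.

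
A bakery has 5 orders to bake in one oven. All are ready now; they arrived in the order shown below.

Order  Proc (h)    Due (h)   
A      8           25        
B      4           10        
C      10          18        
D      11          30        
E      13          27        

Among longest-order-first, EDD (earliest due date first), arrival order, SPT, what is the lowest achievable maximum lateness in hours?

16

LPT (decreasing processing time): E D C A B.
E: 0→13, due 27, lateness -14
D: 13→24, due 30, lateness -6
C: 24→34, due 18, lateness 16
A: 34→42, due 25, lateness 17
B: 42→46, due 10, lateness 36
Maximum = 36.
EDD (increasing due date): B C A E D.
B: 0→4, due 10, lateness -6
C: 4→14, due 18, lateness -4
A: 14→22, due 25, lateness -3
E: 22→35, due 27, lateness 8
D: 35→46, due 30, lateness 16
Maximum = 16.
FIFO (arrival order): A B C D E.
A: 0→8, due 25, lateness -17
B: 8→12, due 10, lateness 2
C: 12→22, due 18, lateness 4
D: 22→33, due 30, lateness 3
E: 33→46, due 27, lateness 19
Maximum = 19.
SPT (increasing processing time): B A C D E.
B: 0→4, due 10, lateness -6
A: 4→12, due 25, lateness -13
C: 12→22, due 18, lateness 4
D: 22→33, due 30, lateness 3
E: 33→46, due 27, lateness 19
Maximum = 19.
LPT 36, EDD 16, FIFO 19, SPT 19 → minimum 16.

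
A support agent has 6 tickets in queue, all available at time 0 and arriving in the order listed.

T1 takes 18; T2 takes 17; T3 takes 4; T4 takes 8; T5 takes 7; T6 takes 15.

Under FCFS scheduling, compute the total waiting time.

FIFO (arrival order): T1 T2 T3 T4 T5 T6.
T1: waits 0, runs 0→18
T2: waits 18, runs 18→35
T3: waits 35, runs 35→39
T4: waits 39, runs 39→47
T5: waits 47, runs 47→54
T6: waits 54, runs 54→69
Sum = 0+18+35+39+47+54 = 193.

193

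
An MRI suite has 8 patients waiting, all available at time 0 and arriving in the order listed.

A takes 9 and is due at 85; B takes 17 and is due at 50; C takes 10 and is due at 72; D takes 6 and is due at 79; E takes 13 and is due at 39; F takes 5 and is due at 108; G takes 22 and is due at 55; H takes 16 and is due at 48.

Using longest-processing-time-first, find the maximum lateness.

LPT (decreasing processing time): G B H E C A D F.
G: 0→22, due 55, lateness -33
B: 22→39, due 50, lateness -11
H: 39→55, due 48, lateness 7
E: 55→68, due 39, lateness 29
C: 68→78, due 72, lateness 6
A: 78→87, due 85, lateness 2
D: 87→93, due 79, lateness 14
F: 93→98, due 108, lateness -10
Maximum = 29.

29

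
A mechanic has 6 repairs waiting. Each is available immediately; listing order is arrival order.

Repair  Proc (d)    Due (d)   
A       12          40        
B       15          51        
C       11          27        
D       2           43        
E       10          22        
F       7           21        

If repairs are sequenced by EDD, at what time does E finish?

EDD (increasing due date): F E C A D B.
F: 0→7
E: 7→17

17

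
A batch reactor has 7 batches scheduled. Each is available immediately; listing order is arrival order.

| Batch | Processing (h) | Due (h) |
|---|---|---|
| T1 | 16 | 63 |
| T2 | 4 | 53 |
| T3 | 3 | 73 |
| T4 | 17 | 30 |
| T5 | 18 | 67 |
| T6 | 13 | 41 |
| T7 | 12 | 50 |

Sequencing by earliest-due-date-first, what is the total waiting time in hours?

277

EDD (increasing due date): T4 T6 T7 T2 T1 T5 T3.
T4: waits 0, runs 0→17
T6: waits 17, runs 17→30
T7: waits 30, runs 30→42
T2: waits 42, runs 42→46
T1: waits 46, runs 46→62
T5: waits 62, runs 62→80
T3: waits 80, runs 80→83
Sum = 0+17+30+42+46+62+80 = 277.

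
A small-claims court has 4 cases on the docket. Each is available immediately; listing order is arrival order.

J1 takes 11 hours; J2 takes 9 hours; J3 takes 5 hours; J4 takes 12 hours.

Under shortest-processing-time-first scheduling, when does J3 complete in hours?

5

SPT (increasing processing time): J3 J2 J1 J4.
J3: 0→5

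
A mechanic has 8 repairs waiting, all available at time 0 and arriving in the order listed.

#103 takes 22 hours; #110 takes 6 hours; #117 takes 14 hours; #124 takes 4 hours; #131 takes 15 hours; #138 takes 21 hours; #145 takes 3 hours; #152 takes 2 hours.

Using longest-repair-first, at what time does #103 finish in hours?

22

LPT (decreasing processing time): #103 #138 #131 #117 #110 #124 #145 #152.
#103: 0→22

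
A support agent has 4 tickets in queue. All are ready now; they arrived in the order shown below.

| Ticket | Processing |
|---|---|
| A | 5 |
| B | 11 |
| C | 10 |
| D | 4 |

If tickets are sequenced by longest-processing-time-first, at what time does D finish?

30

LPT (decreasing processing time): B C A D.
B: 0→11
C: 11→21
A: 21→26
D: 26→30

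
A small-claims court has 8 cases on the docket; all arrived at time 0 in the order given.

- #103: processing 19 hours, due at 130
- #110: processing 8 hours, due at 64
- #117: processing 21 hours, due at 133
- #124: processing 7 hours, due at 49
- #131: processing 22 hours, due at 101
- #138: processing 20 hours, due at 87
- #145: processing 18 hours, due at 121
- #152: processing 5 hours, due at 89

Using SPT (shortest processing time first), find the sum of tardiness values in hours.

SPT (increasing processing time): #152 #124 #110 #145 #103 #138 #117 #131.
#152: 0→5, due 89, tardiness 0
#124: 5→12, due 49, tardiness 0
#110: 12→20, due 64, tardiness 0
#145: 20→38, due 121, tardiness 0
#103: 38→57, due 130, tardiness 0
#138: 57→77, due 87, tardiness 0
#117: 77→98, due 133, tardiness 0
#131: 98→120, due 101, tardiness 19
Sum = 0+0+0+0+0+0+0+19 = 19.

19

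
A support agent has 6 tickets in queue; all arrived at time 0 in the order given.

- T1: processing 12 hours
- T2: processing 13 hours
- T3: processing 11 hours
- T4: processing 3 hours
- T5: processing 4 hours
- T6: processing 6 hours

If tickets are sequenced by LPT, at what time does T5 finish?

LPT (decreasing processing time): T2 T1 T3 T6 T5 T4.
T2: 0→13
T1: 13→25
T3: 25→36
T6: 36→42
T5: 42→46

46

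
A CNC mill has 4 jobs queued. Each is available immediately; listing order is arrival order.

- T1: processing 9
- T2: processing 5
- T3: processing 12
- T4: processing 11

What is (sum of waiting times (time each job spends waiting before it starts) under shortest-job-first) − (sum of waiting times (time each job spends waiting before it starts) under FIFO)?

SPT (increasing processing time): T2 T1 T4 T3.
T2: waits 0, runs 0→5
T1: waits 5, runs 5→14
T4: waits 14, runs 14→25
T3: waits 25, runs 25→37
Sum = 0+5+14+25 = 44.
FIFO (arrival order): T1 T2 T3 T4.
T1: waits 0, runs 0→9
T2: waits 9, runs 9→14
T3: waits 14, runs 14→26
T4: waits 26, runs 26→37
Sum = 0+9+14+26 = 49.
Difference = 44 − 49 = -5.

-5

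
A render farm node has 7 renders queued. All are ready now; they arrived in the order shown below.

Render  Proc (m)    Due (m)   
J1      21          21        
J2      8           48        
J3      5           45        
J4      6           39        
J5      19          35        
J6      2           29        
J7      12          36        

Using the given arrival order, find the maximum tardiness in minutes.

FIFO (arrival order): J1 J2 J3 J4 J5 J6 J7.
J1: 0→21, due 21, tardiness 0
J2: 21→29, due 48, tardiness 0
J3: 29→34, due 45, tardiness 0
J4: 34→40, due 39, tardiness 1
J5: 40→59, due 35, tardiness 24
J6: 59→61, due 29, tardiness 32
J7: 61→73, due 36, tardiness 37
Maximum = 37.

37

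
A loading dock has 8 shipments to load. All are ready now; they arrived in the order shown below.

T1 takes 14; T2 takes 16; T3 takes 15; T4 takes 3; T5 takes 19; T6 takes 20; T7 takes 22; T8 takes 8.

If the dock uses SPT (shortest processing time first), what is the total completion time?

422

SPT (increasing processing time): T4 T8 T1 T3 T2 T5 T6 T7.
T4: 0→3
T8: 3→11
T1: 11→25
T3: 25→40
T2: 40→56
T5: 56→75
T6: 75→95
T7: 95→117
Sum = 3+11+25+40+56+75+95+117 = 422.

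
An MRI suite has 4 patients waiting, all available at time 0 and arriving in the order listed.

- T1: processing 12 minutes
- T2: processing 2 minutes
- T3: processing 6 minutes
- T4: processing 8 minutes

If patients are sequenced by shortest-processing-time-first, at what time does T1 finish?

28

SPT (increasing processing time): T2 T3 T4 T1.
T2: 0→2
T3: 2→8
T4: 8→16
T1: 16→28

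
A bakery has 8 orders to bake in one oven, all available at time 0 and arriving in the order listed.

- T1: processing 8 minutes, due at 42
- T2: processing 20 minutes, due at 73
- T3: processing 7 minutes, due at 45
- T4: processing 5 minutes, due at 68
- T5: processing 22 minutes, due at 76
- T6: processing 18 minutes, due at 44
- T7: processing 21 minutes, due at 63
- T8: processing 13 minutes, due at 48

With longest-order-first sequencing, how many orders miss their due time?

LPT (decreasing processing time): T5 T7 T2 T6 T8 T1 T3 T4.
T5: 0→22, due 76, tardiness 0
T7: 22→43, due 63, tardiness 0
T2: 43→63, due 73, tardiness 0
T6: 63→81, due 44, tardiness 37
T8: 81→94, due 48, tardiness 46
T1: 94→102, due 42, tardiness 60
T3: 102→109, due 45, tardiness 64
T4: 109→114, due 68, tardiness 46
Late orders: 5.

5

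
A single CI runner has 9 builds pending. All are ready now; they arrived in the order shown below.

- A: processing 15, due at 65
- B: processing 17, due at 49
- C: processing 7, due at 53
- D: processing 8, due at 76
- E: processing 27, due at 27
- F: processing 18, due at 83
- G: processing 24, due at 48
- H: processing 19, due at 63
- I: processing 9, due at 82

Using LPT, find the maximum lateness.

91

LPT (decreasing processing time): E G H F B A I D C.
E: 0→27, due 27, lateness 0
G: 27→51, due 48, lateness 3
H: 51→70, due 63, lateness 7
F: 70→88, due 83, lateness 5
B: 88→105, due 49, lateness 56
A: 105→120, due 65, lateness 55
I: 120→129, due 82, lateness 47
D: 129→137, due 76, lateness 61
C: 137→144, due 53, lateness 91
Maximum = 91.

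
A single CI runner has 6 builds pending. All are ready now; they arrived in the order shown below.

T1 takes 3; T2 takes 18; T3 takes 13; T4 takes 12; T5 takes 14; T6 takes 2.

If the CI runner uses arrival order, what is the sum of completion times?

FIFO (arrival order): T1 T2 T3 T4 T5 T6.
T1: 0→3
T2: 3→21
T3: 21→34
T4: 34→46
T5: 46→60
T6: 60→62
Sum = 3+21+34+46+60+62 = 226.

226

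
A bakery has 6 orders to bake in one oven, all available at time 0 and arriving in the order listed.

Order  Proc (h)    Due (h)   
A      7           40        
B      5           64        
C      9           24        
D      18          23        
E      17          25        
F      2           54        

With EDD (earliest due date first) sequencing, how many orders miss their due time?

3

EDD (increasing due date): D C E A F B.
D: 0→18, due 23, tardiness 0
C: 18→27, due 24, tardiness 3
E: 27→44, due 25, tardiness 19
A: 44→51, due 40, tardiness 11
F: 51→53, due 54, tardiness 0
B: 53→58, due 64, tardiness 0
Late orders: 3.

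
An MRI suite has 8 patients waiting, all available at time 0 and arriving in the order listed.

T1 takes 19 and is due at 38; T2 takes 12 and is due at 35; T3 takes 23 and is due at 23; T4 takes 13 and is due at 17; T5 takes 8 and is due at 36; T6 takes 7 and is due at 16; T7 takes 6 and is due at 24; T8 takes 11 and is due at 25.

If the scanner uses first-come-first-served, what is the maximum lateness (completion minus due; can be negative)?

74

FIFO (arrival order): T1 T2 T3 T4 T5 T6 T7 T8.
T1: 0→19, due 38, lateness -19
T2: 19→31, due 35, lateness -4
T3: 31→54, due 23, lateness 31
T4: 54→67, due 17, lateness 50
T5: 67→75, due 36, lateness 39
T6: 75→82, due 16, lateness 66
T7: 82→88, due 24, lateness 64
T8: 88→99, due 25, lateness 74
Maximum = 74.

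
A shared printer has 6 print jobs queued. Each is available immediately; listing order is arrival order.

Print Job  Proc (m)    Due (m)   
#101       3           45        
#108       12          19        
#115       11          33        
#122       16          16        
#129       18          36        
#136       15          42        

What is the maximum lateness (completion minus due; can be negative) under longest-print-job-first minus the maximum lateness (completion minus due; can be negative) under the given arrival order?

LPT (decreasing processing time): #129 #122 #136 #108 #115 #101.
#129: 0→18, due 36, lateness -18
#122: 18→34, due 16, lateness 18
#136: 34→49, due 42, lateness 7
#108: 49→61, due 19, lateness 42
#115: 61→72, due 33, lateness 39
#101: 72→75, due 45, lateness 30
Maximum = 42.
FIFO (arrival order): #101 #108 #115 #122 #129 #136.
#101: 0→3, due 45, lateness -42
#108: 3→15, due 19, lateness -4
#115: 15→26, due 33, lateness -7
#122: 26→42, due 16, lateness 26
#129: 42→60, due 36, lateness 24
#136: 60→75, due 42, lateness 33
Maximum = 33.
Difference = 42 − 33 = 9.

9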